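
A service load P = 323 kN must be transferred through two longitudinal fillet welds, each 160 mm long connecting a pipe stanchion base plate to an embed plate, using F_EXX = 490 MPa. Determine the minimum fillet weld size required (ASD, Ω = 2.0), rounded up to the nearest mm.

Total weld length L = 320 mm.
Required throat t_e = P × Ω / (0.6 F_EXX × L) = 323 × 2.0 / (0.6 × 490 × 320 × 10⁻³) = 6.866 mm.
Required leg w = t_e / 0.707 = 9.712 mm → use 10 mm.

w = 10 mm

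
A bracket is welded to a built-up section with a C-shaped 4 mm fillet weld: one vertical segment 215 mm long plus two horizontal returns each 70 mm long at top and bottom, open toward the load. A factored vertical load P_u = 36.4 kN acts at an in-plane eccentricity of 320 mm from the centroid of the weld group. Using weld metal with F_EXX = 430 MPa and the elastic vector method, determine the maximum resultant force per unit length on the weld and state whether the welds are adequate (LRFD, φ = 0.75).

Total weld length L_w = 355 mm. Treat welds as unit-width lines.
Centroid: x̄ = 2×70×35 / 355 = 13.8 mm from the vertical weld.
Polar moment about centroid: J = I_x + I_y = [215³/12 + 2×70×107.5²] + [215×13.8² + 2(70³/12 + 70×21.2²)] = 2607000 mm³.
Direct shear f_v = P/L_w = 36.4×10³ / 355 = 102.5 N/mm (vertical).
Torsion M = P·e = 36.4×10³ × 320 = 11648000 N·mm.
Critical point at (x, y) = (56.2, 107.5) from centroid. f_tx = M·y/J = 480.3 N/mm; f_ty = M·x/J = 251.1 N/mm.
Resultant f_max = √[f_tx² + (f_v + f_ty)²] = √[480.3² + (102.5 + 251.1)²] = 596.4 N/mm.
Capacity per unit length: φr_n = 0.75 × 0.6 × 430 × (0.707 × 4) = 547.2 N/mm.
596.4 > 547.2 → NOT adequate.

f_max ≈ 596 N/mm; NOT adequate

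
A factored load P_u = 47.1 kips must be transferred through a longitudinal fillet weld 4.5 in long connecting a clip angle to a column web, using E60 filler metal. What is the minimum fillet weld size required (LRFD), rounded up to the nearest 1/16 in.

w = 9/16 in

E60XX → F_EXX = 60 ksi.
Total weld length L = 4.5 in.
Required throat t_e = P_u / (φ × 0.6 F_EXX × L) = 47.1 / (0.75 × 0.6 × 60 × 4.5) = 0.3877 in.
Required leg w = t_e / 0.707 = 0.5483 in → use 9/16 in.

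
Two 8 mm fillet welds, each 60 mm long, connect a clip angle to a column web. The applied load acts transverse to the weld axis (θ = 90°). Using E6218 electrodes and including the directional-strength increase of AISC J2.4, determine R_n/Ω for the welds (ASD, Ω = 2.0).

E62XX → F_EXX = 620 MPa.
t_e = 0.707 × 8 = 5.656 mm; A_we = 5.656 × 120 = 678.7 mm².
Directional factor: 1.0 + 0.5 sin^1.5(90°) = 1.5.
F_nw = 0.6 × 620 × 1.5 = 558 MPa.
R_n/Ω = (558 × 678.7) / 2.0 × 10⁻³ = 189.4 kN.

R_n/Ω ≈ 189 kN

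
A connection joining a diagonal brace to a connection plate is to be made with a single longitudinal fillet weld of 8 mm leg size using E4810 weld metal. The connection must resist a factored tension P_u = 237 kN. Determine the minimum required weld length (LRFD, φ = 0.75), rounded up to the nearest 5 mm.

E48XX → F_EXX = 480 MPa.
Throat t_e = 0.707 × 8 = 5.656 mm.
φr_n = 0.75 × 0.6 × 480 × 5.656 × 10⁻³ = 1.222 kN/mm.
L_req = P_u / φr_n = 237 / 1.222 = 194 mm total.
Round up → use L = 195 mm.

L = 195 mm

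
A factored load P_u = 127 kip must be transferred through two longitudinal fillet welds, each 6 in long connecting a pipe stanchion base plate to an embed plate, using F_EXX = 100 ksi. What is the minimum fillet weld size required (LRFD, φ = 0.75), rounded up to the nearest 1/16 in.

Total weld length L = 12 in.
Required throat t_e = P_u / (φ × 0.6 F_EXX × L) = 127 / (0.75 × 0.6 × 100 × 12) = 0.2352 in.
Required leg w = t_e / 0.707 = 0.3327 in → use 3/8 in.

w = 3/8 in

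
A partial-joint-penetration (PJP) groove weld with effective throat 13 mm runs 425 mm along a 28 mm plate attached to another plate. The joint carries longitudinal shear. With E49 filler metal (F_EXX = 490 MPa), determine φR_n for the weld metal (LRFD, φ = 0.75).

Effective throat (given) t_e = 13 mm.
A_we = 13 × 425 = 5525 mm².
F_nw = 0.6 F_EXX = 294 MPa.
φR_n = 0.75 × 294 × 5525 × 10⁻³ = 1218 kN.

φR_n ≈ 1220 kN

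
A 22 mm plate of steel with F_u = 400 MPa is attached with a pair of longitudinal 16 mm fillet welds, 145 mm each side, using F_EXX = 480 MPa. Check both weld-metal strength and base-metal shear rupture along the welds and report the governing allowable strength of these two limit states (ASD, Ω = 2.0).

R_n/Ω ≈ 472 kN (weld metal governs)

t_e = 0.707 × 16 = 11.31 mm; L = 290 mm.
Weld metal: R_n/Ω = (1/2.0) × 0.6 × 480 × 11.31 × 290 × 10⁻³ = 472.4 kN.
Base metal (shear rupture): R_n/Ω = (1/2.0) × 0.6 × 400 × 22 × 290 × 10⁻³ = 765.6 kN.
Governing: weld metal.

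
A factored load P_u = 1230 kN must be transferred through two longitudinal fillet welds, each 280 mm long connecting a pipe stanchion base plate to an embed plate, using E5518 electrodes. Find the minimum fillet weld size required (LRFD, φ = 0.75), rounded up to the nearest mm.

w = 13 mm

E55XX → F_EXX = 550 MPa.
Total weld length L = 560 mm.
Required throat t_e = P_u / (φ × 0.6 F_EXX × L) = 1230 / (0.75 × 0.6 × 550 × 560 × 10⁻³) = 8.874 mm.
Required leg w = t_e / 0.707 = 12.55 mm → use 13 mm.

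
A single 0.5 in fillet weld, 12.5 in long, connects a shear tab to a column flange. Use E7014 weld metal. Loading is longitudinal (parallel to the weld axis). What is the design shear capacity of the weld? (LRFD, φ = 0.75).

E70XX → F_EXX = 70 ksi.
Effective throat t_e = 0.707 × 0.5 = 0.3535 in.
Total length L = 12.5 in; A_we = 0.3535 × 12.5 = 4.419 in².
F_nw = 0.6 F_EXX = 0.6 × 70 = 42 ksi.
φR_n = 0.75 × 42 × 4.419 = 139.2 kips.

φR_n ≈ 139 kips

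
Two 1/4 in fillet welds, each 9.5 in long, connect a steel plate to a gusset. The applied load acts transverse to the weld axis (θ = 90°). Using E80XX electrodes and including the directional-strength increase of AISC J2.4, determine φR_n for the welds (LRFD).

φR_n ≈ 181 kips

E80XX → F_EXX = 80 ksi.
t_e = 0.707 × 0.25 = 0.1767 in; A_we = 0.1767 × 19 = 3.358 in².
Directional factor: 1.0 + 0.5 sin^1.5(90°) = 1.5.
F_nw = 0.6 × 80 × 1.5 = 72 ksi.
φR_n = 0.75 × 72 × 3.358 = 181.3 kips.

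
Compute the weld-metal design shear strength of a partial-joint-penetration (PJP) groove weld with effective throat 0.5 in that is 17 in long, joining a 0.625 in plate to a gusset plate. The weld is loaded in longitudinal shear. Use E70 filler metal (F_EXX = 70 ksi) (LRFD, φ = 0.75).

φR_n ≈ 268 kips

Effective throat (given) t_e = 0.5 in.
A_we = 0.5 × 17 = 8.5 in².
F_nw = 0.6 F_EXX = 42 ksi.
φR_n = 0.75 × 42 × 8.5 = 267.8 kips.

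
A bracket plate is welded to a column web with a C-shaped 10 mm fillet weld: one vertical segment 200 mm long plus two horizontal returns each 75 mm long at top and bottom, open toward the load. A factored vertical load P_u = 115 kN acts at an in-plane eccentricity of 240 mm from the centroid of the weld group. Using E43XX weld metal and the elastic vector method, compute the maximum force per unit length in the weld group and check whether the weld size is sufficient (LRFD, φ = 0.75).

f_max ≈ 1550 N/mm; NOT adequate

E43XX → F_EXX = 430 MPa.
Total weld length L_w = 350 mm. Treat welds as unit-width lines.
Centroid: x̄ = 2×75×37.5 / 350 = 16.07 mm from the vertical weld.
Polar moment about centroid: J = I_x + I_y = [200³/12 + 2×75×100²] + [200×16.07² + 2(75³/12 + 75×21.43²)] = 2358000 mm³.
Direct shear f_v = P/L_w = 115×10³ / 350 = 328.6 N/mm (vertical).
Torsion M = P·e = 115×10³ × 240 = 27600000 N·mm.
Critical point at (x, y) = (58.93, 100) from centroid. f_tx = M·y/J = 1171 N/mm; f_ty = M·x/J = 689.9 N/mm.
Resultant f_max = √[f_tx² + (f_v + f_ty)²] = √[1171² + (328.6 + 689.9)²] = 1552 N/mm.
Capacity per unit length: φr_n = 0.75 × 0.6 × 430 × (0.707 × 10) = 1368 N/mm.
1552 > 1368 → NOT adequate.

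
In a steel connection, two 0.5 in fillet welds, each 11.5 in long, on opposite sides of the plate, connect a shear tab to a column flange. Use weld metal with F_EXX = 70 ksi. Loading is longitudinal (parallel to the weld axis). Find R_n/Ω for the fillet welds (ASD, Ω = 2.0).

Effective throat t_e = 0.707 × 0.5 = 0.3535 in.
Total length L = 23 in; A_we = 0.3535 × 23 = 8.13 in².
F_nw = 0.6 F_EXX = 0.6 × 70 = 42 ksi.
R_n = 42 × 8.13 = 341.5 kip; R_n/Ω = 341.5/2.0 = 170.7 kip.

R_n/Ω ≈ 171 kip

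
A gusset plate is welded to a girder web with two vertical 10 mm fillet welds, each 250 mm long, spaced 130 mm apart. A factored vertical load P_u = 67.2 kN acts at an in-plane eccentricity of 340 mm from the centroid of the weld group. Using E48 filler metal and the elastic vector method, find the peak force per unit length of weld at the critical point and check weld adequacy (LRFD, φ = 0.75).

f_max ≈ 754 N/mm; adequate

E48XX → F_EXX = 480 MPa.
Total weld length L_w = 500 mm. Treat welds as unit-width lines.
Polar moment about centroid: J = 2[d³/12 + d(b/2)²] = 2[250³/12 + 250×65²] = 4717000 mm³.
Direct shear f_v = P/L_w = 67.2×10³ / 500 = 134.4 N/mm (vertical).
Torsion M = P·e = 67.2×10³ × 340 = 22848000 N·mm.
Critical point at (x, y) = (65, 125) from centroid. f_tx = M·y/J = 605.5 N/mm; f_ty = M·x/J = 314.9 N/mm.
Resultant f_max = √[f_tx² + (f_v + f_ty)²] = √[605.5² + (134.4 + 314.9)²] = 754 N/mm.
Capacity per unit length: φr_n = 0.75 × 0.6 × 480 × (0.707 × 10) = 1527 N/mm.
754 ≤ 1527 → adequate.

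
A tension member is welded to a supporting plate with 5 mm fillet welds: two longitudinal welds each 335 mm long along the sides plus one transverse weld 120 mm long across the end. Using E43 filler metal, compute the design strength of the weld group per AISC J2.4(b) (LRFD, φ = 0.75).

E43XX → F_EXX = 430 MPa.
t_e = 0.707 × 5 = 3.535 mm.
R_nwl = 0.6 × 430 × 3.535 × 670 × 10⁻³ = 611.1 kN (longitudinal, 2 welds).
R_nwt = 0.6 × 430 × 3.535 × 120 × 10⁻³ = 109.4 kN (transverse, base value).
(i) R_nwl + R_nwt = 720.5 kN; (ii) 0.85 R_nwl + 1.5 R_nwt = 683.6 kN.
R_n = max = 720.5 kN [governs: (i)]; φR_n = 540.4 kN.

φR_n ≈ 540 kN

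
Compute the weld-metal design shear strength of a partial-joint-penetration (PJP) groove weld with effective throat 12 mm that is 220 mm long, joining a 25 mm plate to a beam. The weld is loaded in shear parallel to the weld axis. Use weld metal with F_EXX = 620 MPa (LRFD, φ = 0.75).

φR_n ≈ 737 kN

Effective throat (given) t_e = 12 mm.
A_we = 12 × 220 = 2640 mm².
F_nw = 0.6 F_EXX = 372 MPa.
φR_n = 0.75 × 372 × 2640 × 10⁻³ = 736.6 kN.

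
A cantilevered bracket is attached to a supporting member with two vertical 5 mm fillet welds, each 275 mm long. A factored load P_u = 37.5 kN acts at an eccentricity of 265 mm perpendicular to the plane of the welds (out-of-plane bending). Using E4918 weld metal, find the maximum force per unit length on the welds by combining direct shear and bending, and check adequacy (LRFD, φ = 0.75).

f_max ≈ 400 N/mm; adequate

E49XX → F_EXX = 490 MPa.
L_w = 2 × 275 = 550 mm; section modulus (unit throat) S = 2 × L²/6 = 25210 mm².
Direct shear f_v = P/L_w = 37.5×10³/550 = 68.18 N/mm.
Moment M = P × e = 37.5×10³ × 265 = 9937500 N·mm; bending f_b = M/S = 394.2 N/mm.
f_max = √(f_v² + f_b²) = √(68.18² + 394.2²) = 400.1 N/mm.
φr_n = 0.75 × 0.6 × 490 × (0.707 × 5) = 779.5 N/mm → adequate.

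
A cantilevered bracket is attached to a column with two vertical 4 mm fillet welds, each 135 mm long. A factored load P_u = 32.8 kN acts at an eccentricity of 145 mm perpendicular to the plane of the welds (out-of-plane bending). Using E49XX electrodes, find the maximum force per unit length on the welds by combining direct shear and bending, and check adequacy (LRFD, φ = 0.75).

E49XX → F_EXX = 490 MPa.
L_w = 2 × 135 = 270 mm; section modulus (unit throat) S = 2 × L²/6 = 6075 mm².
Direct shear f_v = P/L_w = 32.8×10³/270 = 121.5 N/mm.
Moment M = P × e = 32.8×10³ × 145 = 4756000 N·mm; bending f_b = M/S = 782.9 N/mm.
f_max = √(f_v² + f_b²) = √(121.5² + 782.9²) = 792.2 N/mm.
φr_n = 0.75 × 0.6 × 490 × (0.707 × 4) = 623.6 N/mm → NOT adequate.

f_max ≈ 792 N/mm; NOT adequate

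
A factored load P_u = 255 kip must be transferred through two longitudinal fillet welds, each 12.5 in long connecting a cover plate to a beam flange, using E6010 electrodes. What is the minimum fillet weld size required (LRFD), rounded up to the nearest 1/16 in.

w = 9/16 in

E60XX → F_EXX = 60 ksi.
Total weld length L = 25 in.
Required throat t_e = P_u / (φ × 0.6 F_EXX × L) = 255 / (0.75 × 0.6 × 60 × 25) = 0.3778 in.
Required leg w = t_e / 0.707 = 0.5343 in → use 9/16 in.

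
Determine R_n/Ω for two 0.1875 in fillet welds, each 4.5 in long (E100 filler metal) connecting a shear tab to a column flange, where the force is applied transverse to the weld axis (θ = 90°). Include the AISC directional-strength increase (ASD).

R_n/Ω ≈ 53.7 kip

E100XX → F_EXX = 100 ksi.
t_e = 0.707 × 0.1875 = 0.1326 in; A_we = 0.1326 × 9 = 1.193 in².
Directional factor: 1.0 + 0.5 sin^1.5(90°) = 1.5.
F_nw = 0.6 × 100 × 1.5 = 90 ksi.
R_n/Ω = (90 × 1.193) / 2.0 = 53.69 kip.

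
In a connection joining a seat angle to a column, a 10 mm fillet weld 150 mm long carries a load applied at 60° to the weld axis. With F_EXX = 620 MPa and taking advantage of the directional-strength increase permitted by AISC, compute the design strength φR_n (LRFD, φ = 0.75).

t_e = 0.707 × 10 = 7.07 mm; A_we = 7.07 × 150 = 1060 mm².
Directional factor: 1.0 + 0.5 sin^1.5(60°) = 1.403.
F_nw = 0.6 × 620 × 1.403 = 521.9 MPa.
φR_n = 0.75 × 521.9 × 1060 × 10⁻³ = 415.1 kN.

φR_n ≈ 415 kN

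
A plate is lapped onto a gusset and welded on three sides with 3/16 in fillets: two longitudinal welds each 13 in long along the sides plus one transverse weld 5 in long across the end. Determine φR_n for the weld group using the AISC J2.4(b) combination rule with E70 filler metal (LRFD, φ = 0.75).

E70XX → F_EXX = 70 ksi.
t_e = 0.707 × 0.1875 = 0.1326 in.
R_nwl = 0.6 × 70 × 0.1326 × 26 = 144.8 kip (longitudinal, 2 welds).
R_nwt = 0.6 × 70 × 0.1326 × 5 = 27.84 kip (transverse, base value).
(i) R_nwl + R_nwt = 172.6 kip; (ii) 0.85 R_nwl + 1.5 R_nwt = 164.8 kip.
R_n = max = 172.6 kip [governs: (i)]; φR_n = 129.4 kip.

φR_n ≈ 129 kip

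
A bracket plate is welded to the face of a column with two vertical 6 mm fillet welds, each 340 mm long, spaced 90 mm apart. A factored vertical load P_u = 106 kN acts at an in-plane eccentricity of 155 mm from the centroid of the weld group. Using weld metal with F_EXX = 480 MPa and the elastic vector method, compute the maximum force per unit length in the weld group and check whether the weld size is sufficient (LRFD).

Total weld length L_w = 680 mm. Treat welds as unit-width lines.
Polar moment about centroid: J = 2[d³/12 + d(b/2)²] = 2[340³/12 + 340×45²] = 7928000 mm³.
Direct shear f_v = P/L_w = 106×10³ / 680 = 155.9 N/mm (vertical).
Torsion M = P·e = 106×10³ × 155 = 16430000 N·mm.
Critical point at (x, y) = (45, 170) from centroid. f_tx = M·y/J = 352.3 N/mm; f_ty = M·x/J = 93.26 N/mm.
Resultant f_max = √[f_tx² + (f_v + f_ty)²] = √[352.3² + (155.9 + 93.26)²] = 431.5 N/mm.
Capacity per unit length: φr_n = 0.75 × 0.6 × 480 × (0.707 × 6) = 916.3 N/mm.
431.5 ≤ 916.3 → adequate.

f_max ≈ 432 N/mm; adequate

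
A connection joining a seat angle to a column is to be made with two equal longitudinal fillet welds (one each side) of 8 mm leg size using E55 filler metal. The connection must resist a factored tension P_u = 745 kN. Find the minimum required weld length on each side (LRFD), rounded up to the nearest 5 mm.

E55XX → F_EXX = 550 MPa.
Throat t_e = 0.707 × 8 = 5.656 mm.
φr_n = 0.75 × 0.6 × 550 × 5.656 × 10⁻³ = 1.4 kN/mm.
L_req = P_u / φr_n = 745 / 1.4 = 532.2 mm total.
Per side: 532.2 / 2 = 266.1 mm.
Round up → use L = 270 mm on each side.

L = 270 mm on each side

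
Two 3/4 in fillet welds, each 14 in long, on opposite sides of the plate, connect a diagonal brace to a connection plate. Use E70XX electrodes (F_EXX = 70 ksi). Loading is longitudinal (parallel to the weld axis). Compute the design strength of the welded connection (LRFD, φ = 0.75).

φR_n ≈ 468 kips

Effective throat t_e = 0.707 × 0.75 = 0.5302 in.
Total length L = 28 in; A_we = 0.5302 × 28 = 14.85 in².
F_nw = 0.6 F_EXX = 0.6 × 70 = 42 ksi.
φR_n = 0.75 × 42 × 14.85 = 467.7 kips.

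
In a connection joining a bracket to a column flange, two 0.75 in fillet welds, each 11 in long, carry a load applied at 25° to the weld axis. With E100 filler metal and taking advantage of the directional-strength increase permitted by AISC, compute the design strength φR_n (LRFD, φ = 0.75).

E100XX → F_EXX = 100 ksi.
t_e = 0.707 × 0.75 = 0.5302 in; A_we = 0.5302 × 22 = 11.67 in².
Directional factor: 1.0 + 0.5 sin^1.5(25°) = 1.137.
F_nw = 0.6 × 100 × 1.137 = 68.24 ksi.
φR_n = 0.75 × 68.24 × 11.67 = 597.1 kips.

φR_n ≈ 597 kips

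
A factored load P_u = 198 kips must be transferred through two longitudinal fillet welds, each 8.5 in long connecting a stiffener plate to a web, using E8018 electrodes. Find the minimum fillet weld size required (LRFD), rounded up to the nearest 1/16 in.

E80XX → F_EXX = 80 ksi.
Total weld length L = 17 in.
Required throat t_e = P_u / (φ × 0.6 F_EXX × L) = 198 / (0.75 × 0.6 × 80 × 17) = 0.3235 in.
Required leg w = t_e / 0.707 = 0.4576 in → use 1/2 in.

w = 1/2 in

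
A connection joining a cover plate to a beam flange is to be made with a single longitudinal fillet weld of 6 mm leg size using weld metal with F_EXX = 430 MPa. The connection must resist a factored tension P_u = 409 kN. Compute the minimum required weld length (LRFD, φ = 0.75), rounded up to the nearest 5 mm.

L = 500 mm

Throat t_e = 0.707 × 6 = 4.242 mm.
φr_n = 0.75 × 0.6 × 430 × 4.242 × 10⁻³ = 0.8208 kN/mm.
L_req = P_u / φr_n = 409 / 0.8208 = 498.3 mm total.
Round up → use L = 500 mm.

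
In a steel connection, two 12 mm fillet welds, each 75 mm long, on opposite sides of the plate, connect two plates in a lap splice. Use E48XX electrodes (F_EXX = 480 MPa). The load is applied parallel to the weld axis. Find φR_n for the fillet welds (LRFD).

φR_n ≈ 275 kN

Effective throat t_e = 0.707 × 12 = 8.484 mm.
Total length L = 150 mm; A_we = 8.484 × 150 = 1273 mm².
F_nw = 0.6 F_EXX = 0.6 × 480 = 288 MPa.
φR_n = 0.75 × 288 × 1273 × 10⁻³ = 274.9 kN.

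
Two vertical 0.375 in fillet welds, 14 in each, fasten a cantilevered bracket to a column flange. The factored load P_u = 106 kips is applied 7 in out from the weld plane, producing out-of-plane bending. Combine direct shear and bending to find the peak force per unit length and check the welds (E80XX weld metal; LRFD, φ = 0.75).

f_max ≈ 12 kip/in; NOT adequate

E80XX → F_EXX = 80 ksi.
L_w = 2 × 14 = 28 in; section modulus (unit throat) S = 2 × L²/6 = 65.33 in².
Direct shear f_v = P/L_w = 106/28 = 3.786 kip/in.
Moment M = P × e = 106 × 7 = 742 kip·in; bending f_b = M/S = 11.36 kip/in.
f_max = √(f_v² + f_b²) = √(3.786² + 11.36²) = 11.97 kip/in.
φr_n = 0.75 × 0.6 × 80 × (0.707 × 0.375) = 9.544 kip/in → NOT adequate.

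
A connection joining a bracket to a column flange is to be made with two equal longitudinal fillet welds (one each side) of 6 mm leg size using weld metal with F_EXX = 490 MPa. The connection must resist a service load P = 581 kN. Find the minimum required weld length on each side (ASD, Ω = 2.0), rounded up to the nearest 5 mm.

Throat t_e = 0.707 × 6 = 4.242 mm.
r_n/Ω = (0.6 × 490 × 4.242) / 2.0 = 623.6 N/mm = 0.6236 kN/mm.
L_req = P / (r_n/Ω) = 581 / 0.6236 = 931.7 mm total.
Per side: 931.7 / 2 = 465.9 mm.
Round up → use L = 470 mm on each side.

L = 470 mm on each side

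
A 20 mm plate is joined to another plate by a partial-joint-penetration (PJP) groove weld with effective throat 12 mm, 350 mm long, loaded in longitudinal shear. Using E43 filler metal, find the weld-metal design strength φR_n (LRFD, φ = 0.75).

φR_n ≈ 813 kN

E43XX → F_EXX = 430 MPa.
Effective throat (given) t_e = 12 mm.
A_we = 12 × 350 = 4200 mm².
F_nw = 0.6 F_EXX = 258 MPa.
φR_n = 0.75 × 258 × 4200 × 10⁻³ = 812.7 kN.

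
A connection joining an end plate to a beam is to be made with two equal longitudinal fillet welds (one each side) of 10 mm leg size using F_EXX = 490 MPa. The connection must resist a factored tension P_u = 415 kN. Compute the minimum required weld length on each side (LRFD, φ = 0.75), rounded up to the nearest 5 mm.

L = 135 mm on each side

Throat t_e = 0.707 × 10 = 7.07 mm.
φr_n = 0.75 × 0.6 × 490 × 7.07 × 10⁻³ = 1.559 kN/mm.
L_req = P_u / φr_n = 415 / 1.559 = 266.2 mm total.
Per side: 266.2 / 2 = 133.1 mm.
Round up → use L = 135 mm on each side.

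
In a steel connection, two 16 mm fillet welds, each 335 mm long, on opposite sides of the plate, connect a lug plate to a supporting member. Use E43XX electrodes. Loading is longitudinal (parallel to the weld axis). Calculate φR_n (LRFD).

φR_n ≈ 1470 kN

E43XX → F_EXX = 430 MPa.
Effective throat t_e = 0.707 × 16 = 11.31 mm.
Total length L = 670 mm; A_we = 11.31 × 670 = 7579 mm².
F_nw = 0.6 F_EXX = 0.6 × 430 = 258 MPa.
φR_n = 0.75 × 258 × 7579 × 10⁻³ = 1467 kN.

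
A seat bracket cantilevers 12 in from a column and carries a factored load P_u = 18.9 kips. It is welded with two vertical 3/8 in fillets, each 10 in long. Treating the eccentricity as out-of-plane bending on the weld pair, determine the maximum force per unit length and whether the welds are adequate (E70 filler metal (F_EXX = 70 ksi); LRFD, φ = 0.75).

L_w = 2 × 10 = 20 in; section modulus (unit throat) S = 2 × L²/6 = 33.33 in².
Direct shear f_v = P/L_w = 18.9/20 = 0.945 kip/in.
Moment M = P × e = 18.9 × 12 = 226.8 kip·in; bending f_b = M/S = 6.804 kip/in.
f_max = √(f_v² + f_b²) = √(0.945² + 6.804²) = 6.869 kip/in.
φr_n = 0.75 × 0.6 × 70 × (0.707 × 0.375) = 8.351 kip/in → adequate.

f_max ≈ 6.87 kip/in; adequate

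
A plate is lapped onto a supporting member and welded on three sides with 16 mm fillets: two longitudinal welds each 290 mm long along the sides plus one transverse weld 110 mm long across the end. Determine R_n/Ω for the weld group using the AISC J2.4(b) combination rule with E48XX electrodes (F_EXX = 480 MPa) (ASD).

t_e = 0.707 × 16 = 11.31 mm.
R_nwl = 0.6 × 480 × 11.31 × 580 × 10⁻³ = 1890 kN (longitudinal, 2 welds).
R_nwt = 0.6 × 480 × 11.31 × 110 × 10⁻³ = 358.4 kN (transverse, base value).
(i) R_nwl + R_nwt = 2248 kN; (ii) 0.85 R_nwl + 1.5 R_nwt = 2144 kN.
R_n = max = 2248 kN [governs: (i)]; R_n/Ω = 1124 kN.

R_n/Ω ≈ 1120 kN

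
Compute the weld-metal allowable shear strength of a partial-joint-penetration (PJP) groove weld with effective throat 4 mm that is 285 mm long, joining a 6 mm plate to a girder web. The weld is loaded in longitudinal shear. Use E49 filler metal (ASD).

R_n/Ω ≈ 168 kN

E49XX → F_EXX = 490 MPa.
Effective throat (given) t_e = 4 mm.
A_we = 4 × 285 = 1140 mm².
F_nw = 0.6 F_EXX = 294 MPa.
R_n/Ω = (294 × 1140) / 2.0 × 10⁻³ = 167.6 kN.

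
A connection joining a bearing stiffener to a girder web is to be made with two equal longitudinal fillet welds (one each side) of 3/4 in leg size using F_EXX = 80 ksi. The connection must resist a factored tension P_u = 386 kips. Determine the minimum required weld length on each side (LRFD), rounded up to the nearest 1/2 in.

L = 10.5 in on each side

Throat t_e = 0.707 × 0.75 = 0.5302 in.
φr_n = 0.75 × 0.6 × 80 × 0.5302 = 19.09 kips/in.
L_req = P_u / φr_n = 386 / 19.09 = 20.22 in total.
Per side: 20.22 / 2 = 10.11 in.
Round up → use L = 10.5 in on each side.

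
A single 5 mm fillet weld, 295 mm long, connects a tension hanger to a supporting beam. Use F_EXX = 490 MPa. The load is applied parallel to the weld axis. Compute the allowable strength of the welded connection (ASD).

Effective throat t_e = 0.707 × 5 = 3.535 mm.
Total length L = 295 mm; A_we = 3.535 × 295 = 1043 mm².
F_nw = 0.6 F_EXX = 0.6 × 490 = 294 MPa.
R_n = 294 × 1043 × 10⁻³ = 306.6 kN; R_n/Ω = 306.6/2.0 = 153.3 kN.

R_n/Ω ≈ 153 kN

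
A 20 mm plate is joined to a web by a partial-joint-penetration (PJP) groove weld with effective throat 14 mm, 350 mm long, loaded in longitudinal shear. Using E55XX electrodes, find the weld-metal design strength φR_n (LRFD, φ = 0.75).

φR_n ≈ 1210 kN

E55XX → F_EXX = 550 MPa.
Effective throat (given) t_e = 14 mm.
A_we = 14 × 350 = 4900 mm².
F_nw = 0.6 F_EXX = 330 MPa.
φR_n = 0.75 × 330 × 4900 × 10⁻³ = 1213 kN.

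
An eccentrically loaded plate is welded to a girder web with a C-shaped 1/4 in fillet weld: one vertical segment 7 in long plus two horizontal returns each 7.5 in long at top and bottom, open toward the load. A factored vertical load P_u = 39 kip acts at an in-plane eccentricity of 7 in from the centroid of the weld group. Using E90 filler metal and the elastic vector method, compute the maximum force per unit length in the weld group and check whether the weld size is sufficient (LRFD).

E90XX → F_EXX = 90 ksi.
Total weld length L_w = 22 in. Treat welds as unit-width lines.
Centroid: x̄ = 2×7.5×3.75 / 22 = 2.557 in from the vertical weld.
Polar moment about centroid: J = I_x + I_y = [7³/12 + 2×7.5×3.5²] + [7×2.557² + 2(7.5³/12 + 7.5×1.193²)] = 349.8 in³.
Direct shear f_v = P/L_w = 39 / 22 = 1.773 kip/in (vertical).
Torsion M = P·e = 39 × 7 = 273 kip·in.
Critical point at (x, y) = (4.943, 3.5) from centroid. f_tx = M·y/J = 2.732 kip/in; f_ty = M·x/J = 3.858 kip/in.
Resultant f_max = √[f_tx² + (f_v + f_ty)²] = √[2.732² + (1.773 + 3.858)²] = 6.259 kip/in.
Capacity per unit length: φr_n = 0.75 × 0.6 × 90 × (0.707 × 0.25) = 7.158 kip/in.
6.259 ≤ 7.158 → adequate.

f_max ≈ 6.26 kip/in; adequate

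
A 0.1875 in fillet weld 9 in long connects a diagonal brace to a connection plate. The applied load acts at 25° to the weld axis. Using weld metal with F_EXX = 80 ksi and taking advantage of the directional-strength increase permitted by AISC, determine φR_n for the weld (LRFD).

φR_n ≈ 48.9 kip

t_e = 0.707 × 0.1875 = 0.1326 in; A_we = 0.1326 × 9 = 1.193 in².
Directional factor: 1.0 + 0.5 sin^1.5(25°) = 1.137.
F_nw = 0.6 × 80 × 1.137 = 54.59 ksi.
φR_n = 0.75 × 54.59 × 1.193 = 48.85 kip.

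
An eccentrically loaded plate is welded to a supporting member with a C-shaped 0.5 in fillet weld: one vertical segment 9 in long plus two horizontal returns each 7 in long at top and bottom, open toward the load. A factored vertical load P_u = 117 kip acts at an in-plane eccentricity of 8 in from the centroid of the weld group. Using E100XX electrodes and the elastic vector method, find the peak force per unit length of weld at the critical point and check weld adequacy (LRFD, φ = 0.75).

f_max ≈ 17.3 kip/in; NOT adequate

E100XX → F_EXX = 100 ksi.
Total weld length L_w = 23 in. Treat welds as unit-width lines.
Centroid: x̄ = 2×7×3.5 / 23 = 2.13 in from the vertical weld.
Polar moment about centroid: J = I_x + I_y = [9³/12 + 2×7×4.5²] + [9×2.13² + 2(7³/12 + 7×1.37²)] = 468.5 in³.
Direct shear f_v = P/L_w = 117 / 23 = 5.087 kip/in (vertical).
Torsion M = P·e = 117 × 8 = 936 kip·in.
Critical point at (x, y) = (4.87, 4.5) from centroid. f_tx = M·y/J = 8.99 kip/in; f_ty = M·x/J = 9.728 kip/in.
Resultant f_max = √[f_tx² + (f_v + f_ty)²] = √[8.99² + (5.087 + 9.728)²] = 17.33 kip/in.
Capacity per unit length: φr_n = 0.75 × 0.6 × 100 × (0.707 × 0.5) = 15.91 kip/in.
17.33 > 15.91 → NOT adequate.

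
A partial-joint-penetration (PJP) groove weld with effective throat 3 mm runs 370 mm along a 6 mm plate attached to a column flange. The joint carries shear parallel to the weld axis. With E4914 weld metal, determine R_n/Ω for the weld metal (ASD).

R_n/Ω ≈ 163 kN

E49XX → F_EXX = 490 MPa.
Effective throat (given) t_e = 3 mm.
A_we = 3 × 370 = 1110 mm².
F_nw = 0.6 F_EXX = 294 MPa.
R_n/Ω = (294 × 1110) / 2.0 × 10⁻³ = 163.2 kN.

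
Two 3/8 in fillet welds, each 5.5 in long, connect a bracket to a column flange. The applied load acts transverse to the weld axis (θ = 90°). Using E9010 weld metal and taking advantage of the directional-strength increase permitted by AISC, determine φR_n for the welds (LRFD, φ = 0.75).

E90XX → F_EXX = 90 ksi.
t_e = 0.707 × 0.375 = 0.2651 in; A_we = 0.2651 × 11 = 2.916 in².
Directional factor: 1.0 + 0.5 sin^1.5(90°) = 1.5.
F_nw = 0.6 × 90 × 1.5 = 81 ksi.
φR_n = 0.75 × 81 × 2.916 = 177.2 kips.

φR_n ≈ 177 kips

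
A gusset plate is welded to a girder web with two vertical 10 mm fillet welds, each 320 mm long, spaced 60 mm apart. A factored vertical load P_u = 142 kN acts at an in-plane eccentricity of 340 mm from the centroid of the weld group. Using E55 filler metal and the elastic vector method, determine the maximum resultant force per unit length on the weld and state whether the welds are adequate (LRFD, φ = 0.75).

f_max ≈ 1360 N/mm; adequate

E55XX → F_EXX = 550 MPa.
Total weld length L_w = 640 mm. Treat welds as unit-width lines.
Polar moment about centroid: J = 2[d³/12 + d(b/2)²] = 2[320³/12 + 320×30²] = 6037000 mm³.
Direct shear f_v = P/L_w = 142×10³ / 640 = 221.9 N/mm (vertical).
Torsion M = P·e = 142×10³ × 340 = 48280000 N·mm.
Critical point at (x, y) = (30, 160) from centroid. f_tx = M·y/J = 1280 N/mm; f_ty = M·x/J = 239.9 N/mm.
Resultant f_max = √[f_tx² + (f_v + f_ty)²] = √[1280² + (221.9 + 239.9)²] = 1360 N/mm.
Capacity per unit length: φr_n = 0.75 × 0.6 × 550 × (0.707 × 10) = 1750 N/mm.
1360 ≤ 1750 → adequate.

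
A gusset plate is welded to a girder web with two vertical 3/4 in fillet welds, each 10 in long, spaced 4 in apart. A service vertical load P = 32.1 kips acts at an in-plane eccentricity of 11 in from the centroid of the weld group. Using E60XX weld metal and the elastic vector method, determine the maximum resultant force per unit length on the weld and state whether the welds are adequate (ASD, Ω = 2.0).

E60XX → F_EXX = 60 ksi.
Total weld length L_w = 20 in. Treat welds as unit-width lines.
Polar moment about centroid: J = 2[d³/12 + d(b/2)²] = 2[10³/12 + 10×2²] = 246.7 in³.
Direct shear f_v = P/L_w = 32.1 / 20 = 1.605 kip/in (vertical).
Torsion M = P·e = 32.1 × 11 = 353.1 kip·in.
Critical point at (x, y) = (2, 5) from centroid. f_tx = M·y/J = 7.157 kip/in; f_ty = M·x/J = 2.863 kip/in.
Resultant f_max = √[f_tx² + (f_v + f_ty)²] = √[7.157² + (1.605 + 2.863)²] = 8.438 kip/in.
Capacity per unit length: r_n/Ω = (1/2.0) × 0.6 × 60 × (0.707 × 0.75) = 9.544 kip/in.
8.438 ≤ 9.544 → adequate.

f_max ≈ 8.44 kip/in; adequate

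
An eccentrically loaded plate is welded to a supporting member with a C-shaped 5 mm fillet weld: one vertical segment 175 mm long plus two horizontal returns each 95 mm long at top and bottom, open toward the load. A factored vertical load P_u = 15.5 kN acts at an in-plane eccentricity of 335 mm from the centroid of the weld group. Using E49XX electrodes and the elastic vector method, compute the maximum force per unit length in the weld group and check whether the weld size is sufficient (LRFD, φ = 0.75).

E49XX → F_EXX = 490 MPa.
Total weld length L_w = 365 mm. Treat welds as unit-width lines.
Centroid: x̄ = 2×95×47.5 / 365 = 24.73 mm from the vertical weld.
Polar moment about centroid: J = I_x + I_y = [175³/12 + 2×95×87.5²] + [175×24.73² + 2(95³/12 + 95×22.77²)] = 2250000 mm³.
Direct shear f_v = P/L_w = 15.5×10³ / 365 = 42.47 N/mm (vertical).
Torsion M = P·e = 15.5×10³ × 335 = 5192500 N·mm.
Critical point at (x, y) = (70.27, 87.5) from centroid. f_tx = M·y/J = 202 N/mm; f_ty = M·x/J = 162.2 N/mm.
Resultant f_max = √[f_tx² + (f_v + f_ty)²] = √[202² + (42.47 + 162.2)²] = 287.5 N/mm.
Capacity per unit length: φr_n = 0.75 × 0.6 × 490 × (0.707 × 5) = 779.5 N/mm.
287.5 ≤ 779.5 → adequate.

f_max ≈ 288 N/mm; adequate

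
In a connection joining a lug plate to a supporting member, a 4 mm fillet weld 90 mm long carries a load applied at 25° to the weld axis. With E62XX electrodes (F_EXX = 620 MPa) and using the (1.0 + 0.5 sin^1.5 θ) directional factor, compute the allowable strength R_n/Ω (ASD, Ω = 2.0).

R_n/Ω ≈ 53.8 kN

t_e = 0.707 × 4 = 2.828 mm; A_we = 2.828 × 90 = 254.5 mm².
Directional factor: 1.0 + 0.5 sin^1.5(25°) = 1.137.
F_nw = 0.6 × 620 × 1.137 = 423.1 MPa.
R_n/Ω = (423.1 × 254.5) / 2.0 × 10⁻³ = 53.84 kN.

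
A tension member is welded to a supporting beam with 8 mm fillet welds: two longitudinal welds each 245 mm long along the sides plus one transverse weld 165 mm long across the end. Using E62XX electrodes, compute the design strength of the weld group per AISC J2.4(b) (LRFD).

φR_n ≈ 1050 kN

E62XX → F_EXX = 620 MPa.
t_e = 0.707 × 8 = 5.656 mm.
R_nwl = 0.6 × 620 × 5.656 × 490 × 10⁻³ = 1031 kN (longitudinal, 2 welds).
R_nwt = 0.6 × 620 × 5.656 × 165 × 10⁻³ = 347.2 kN (transverse, base value).
(i) R_nwl + R_nwt = 1378 kN; (ii) 0.85 R_nwl + 1.5 R_nwt = 1397 kN.
R_n = max = 1397 kN [governs: (ii)]; φR_n = 1048 kN.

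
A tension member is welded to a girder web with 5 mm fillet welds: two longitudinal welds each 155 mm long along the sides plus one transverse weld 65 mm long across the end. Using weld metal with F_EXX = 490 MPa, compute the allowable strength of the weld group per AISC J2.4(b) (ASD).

R_n/Ω ≈ 195 kN

t_e = 0.707 × 5 = 3.535 mm.
R_nwl = 0.6 × 490 × 3.535 × 310 × 10⁻³ = 322.2 kN (longitudinal, 2 welds).
R_nwt = 0.6 × 490 × 3.535 × 65 × 10⁻³ = 67.55 kN (transverse, base value).
(i) R_nwl + R_nwt = 389.7 kN; (ii) 0.85 R_nwl + 1.5 R_nwt = 375.2 kN.
R_n = max = 389.7 kN [governs: (i)]; R_n/Ω = 194.9 kN.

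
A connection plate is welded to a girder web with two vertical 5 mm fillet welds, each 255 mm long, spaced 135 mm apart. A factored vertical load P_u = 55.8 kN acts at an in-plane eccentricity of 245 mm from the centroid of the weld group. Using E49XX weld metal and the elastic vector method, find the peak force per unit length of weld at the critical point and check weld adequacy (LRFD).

f_max ≈ 449 N/mm; adequate

E49XX → F_EXX = 490 MPa.
Total weld length L_w = 510 mm. Treat welds as unit-width lines.
Polar moment about centroid: J = 2[d³/12 + d(b/2)²] = 2[255³/12 + 255×67.5²] = 5087000 mm³.
Direct shear f_v = P/L_w = 55.8×10³ / 510 = 109.4 N/mm (vertical).
Torsion M = P·e = 55.8×10³ × 245 = 13671000 N·mm.
Critical point at (x, y) = (67.5, 127.5) from centroid. f_tx = M·y/J = 342.6 N/mm; f_ty = M·x/J = 181.4 N/mm.
Resultant f_max = √[f_tx² + (f_v + f_ty)²] = √[342.6² + (109.4 + 181.4)²] = 449.4 N/mm.
Capacity per unit length: φr_n = 0.75 × 0.6 × 490 × (0.707 × 5) = 779.5 N/mm.
449.4 ≤ 779.5 → adequate.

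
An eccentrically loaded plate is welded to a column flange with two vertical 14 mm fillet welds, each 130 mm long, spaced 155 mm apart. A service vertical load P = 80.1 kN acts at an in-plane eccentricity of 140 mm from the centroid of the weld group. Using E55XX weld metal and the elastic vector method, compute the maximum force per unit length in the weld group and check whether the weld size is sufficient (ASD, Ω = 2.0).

f_max ≈ 848 N/mm; adequate

E55XX → F_EXX = 550 MPa.
Total weld length L_w = 260 mm. Treat welds as unit-width lines.
Polar moment about centroid: J = 2[d³/12 + d(b/2)²] = 2[130³/12 + 130×77.5²] = 1928000 mm³.
Direct shear f_v = P/L_w = 80.1×10³ / 260 = 308.1 N/mm (vertical).
Torsion M = P·e = 80.1×10³ × 140 = 11214000 N·mm.
Critical point at (x, y) = (77.5, 65) from centroid. f_tx = M·y/J = 378.1 N/mm; f_ty = M·x/J = 450.8 N/mm.
Resultant f_max = √[f_tx² + (f_v + f_ty)²] = √[378.1² + (308.1 + 450.8)²] = 847.9 N/mm.
Capacity per unit length: r_n/Ω = (1/2.0) × 0.6 × 550 × (0.707 × 14) = 1633 N/mm.
847.9 ≤ 1633 → adequate.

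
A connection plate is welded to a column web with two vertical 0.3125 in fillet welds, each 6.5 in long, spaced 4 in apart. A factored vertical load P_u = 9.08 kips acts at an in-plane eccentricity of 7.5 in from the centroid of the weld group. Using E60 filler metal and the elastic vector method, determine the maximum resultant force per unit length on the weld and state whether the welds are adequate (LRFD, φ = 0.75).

E60XX → F_EXX = 60 ksi.
Total weld length L_w = 13 in. Treat welds as unit-width lines.
Polar moment about centroid: J = 2[d³/12 + d(b/2)²] = 2[6.5³/12 + 6.5×2²] = 97.77 in³.
Direct shear f_v = P/L_w = 9.08 / 13 = 0.6985 kip/in (vertical).
Torsion M = P·e = 9.08 × 7.5 = 68.1 kip·in.
Critical point at (x, y) = (2, 3.25) from centroid. f_tx = M·y/J = 2.264 kip/in; f_ty = M·x/J = 1.393 kip/in.
Resultant f_max = √[f_tx² + (f_v + f_ty)²] = √[2.264² + (0.6985 + 1.393)²] = 3.082 kip/in.
Capacity per unit length: φr_n = 0.75 × 0.6 × 60 × (0.707 × 0.3125) = 5.965 kip/in.
3.082 ≤ 5.965 → adequate.

f_max ≈ 3.08 kip/in; adequate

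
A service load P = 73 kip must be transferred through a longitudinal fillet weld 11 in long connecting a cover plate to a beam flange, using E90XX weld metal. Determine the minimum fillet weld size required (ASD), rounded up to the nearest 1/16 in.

E90XX → F_EXX = 90 ksi.
Total weld length L = 11 in.
Required throat t_e = P × Ω / (0.6 F_EXX × L) = 73 × 2.0 / (0.6 × 90 × 11) = 0.2458 in.
Required leg w = t_e / 0.707 = 0.3477 in → use 3/8 in.

w = 3/8 in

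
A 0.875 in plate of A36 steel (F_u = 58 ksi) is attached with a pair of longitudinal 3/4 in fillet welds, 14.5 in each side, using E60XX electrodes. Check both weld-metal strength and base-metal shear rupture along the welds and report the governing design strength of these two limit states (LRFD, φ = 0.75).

E60XX → F_EXX = 60 ksi.
t_e = 0.707 × 0.75 = 0.5302 in; L = 29 in.
Weld metal: φR_n = 0.75 × 0.6 × 60 × 0.5302 × 29 = 415.2 kip.
Base metal (shear rupture): φR_n = 0.75 × 0.6 × 58 × 0.875 × 29 = 662.3 kip.
Governing: weld metal.

φR_n ≈ 415 kip (weld metal governs)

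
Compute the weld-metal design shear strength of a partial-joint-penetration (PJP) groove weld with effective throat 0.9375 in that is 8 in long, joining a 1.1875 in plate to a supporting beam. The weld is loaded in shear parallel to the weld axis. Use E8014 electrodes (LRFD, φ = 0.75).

φR_n ≈ 270 kip

E80XX → F_EXX = 80 ksi.
Effective throat (given) t_e = 0.9375 in.
A_we = 0.9375 × 8 = 7.5 in².
F_nw = 0.6 F_EXX = 48 ksi.
φR_n = 0.75 × 48 × 7.5 = 270 kip.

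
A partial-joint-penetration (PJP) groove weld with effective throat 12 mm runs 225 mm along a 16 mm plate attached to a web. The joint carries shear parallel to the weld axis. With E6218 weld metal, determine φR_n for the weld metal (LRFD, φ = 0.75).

φR_n ≈ 753 kN

E62XX → F_EXX = 620 MPa.
Effective throat (given) t_e = 12 mm.
A_we = 12 × 225 = 2700 mm².
F_nw = 0.6 F_EXX = 372 MPa.
φR_n = 0.75 × 372 × 2700 × 10⁻³ = 753.3 kN.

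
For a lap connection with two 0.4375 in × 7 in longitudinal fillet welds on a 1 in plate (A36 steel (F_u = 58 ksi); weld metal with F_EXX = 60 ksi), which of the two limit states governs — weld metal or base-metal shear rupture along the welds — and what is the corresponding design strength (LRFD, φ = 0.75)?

φR_n ≈ 117 kip (weld metal governs)

t_e = 0.707 × 0.4375 = 0.3093 in; L = 14 in.
Weld metal: φR_n = 0.75 × 0.6 × 60 × 0.3093 × 14 = 116.9 kip.
Base metal (shear rupture): φR_n = 0.75 × 0.6 × 58 × 1 × 14 = 365.4 kip.
Governing: weld metal.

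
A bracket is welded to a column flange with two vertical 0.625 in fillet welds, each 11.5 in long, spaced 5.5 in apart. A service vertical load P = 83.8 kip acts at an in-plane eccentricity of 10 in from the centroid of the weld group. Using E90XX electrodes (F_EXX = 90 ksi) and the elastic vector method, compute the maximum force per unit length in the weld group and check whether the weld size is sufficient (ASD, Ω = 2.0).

f_max ≈ 14.4 kip/in; NOT adequate

Total weld length L_w = 23 in. Treat welds as unit-width lines.
Polar moment about centroid: J = 2[d³/12 + d(b/2)²] = 2[11.5³/12 + 11.5×2.75²] = 427.4 in³.
Direct shear f_v = P/L_w = 83.8 / 23 = 3.643 kip/in (vertical).
Torsion M = P·e = 83.8 × 10 = 838 kip·in.
Critical point at (x, y) = (2.75, 5.75) from centroid. f_tx = M·y/J = 11.27 kip/in; f_ty = M·x/J = 5.392 kip/in.
Resultant f_max = √[f_tx² + (f_v + f_ty)²] = √[11.27² + (3.643 + 5.392)²] = 14.45 kip/in.
Capacity per unit length: r_n/Ω = (1/2.0) × 0.6 × 90 × (0.707 × 0.625) = 11.93 kip/in.
14.45 > 11.93 → NOT adequate.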